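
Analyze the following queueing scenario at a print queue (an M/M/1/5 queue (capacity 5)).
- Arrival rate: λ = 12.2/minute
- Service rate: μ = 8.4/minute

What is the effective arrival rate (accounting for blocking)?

ρ = λ/μ = 12.2/8.4 = 1.45238
P₀ = (1-ρ)/(1-ρ^(K+1)) = (1-1.45238)/(1-1.45238^6) = -0.45238/-8.3860 = 0.05394
P_K = P₀×ρ^K = 0.05394 × 1.45238^5 = 0.05394 × 6.4625 = 0.3486
λ_eff = λ(1-P_K) = 12.2 × (1 - 0.348617) = 12.2 × 0.651383 = 7.9469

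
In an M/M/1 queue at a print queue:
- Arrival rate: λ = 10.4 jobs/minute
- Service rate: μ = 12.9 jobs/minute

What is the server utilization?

Server utilization: ρ = λ/μ
ρ = 10.4/12.9 = 0.8062
The server is busy 80.62% of the time.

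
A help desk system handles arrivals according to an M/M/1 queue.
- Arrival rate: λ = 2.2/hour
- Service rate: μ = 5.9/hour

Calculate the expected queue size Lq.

ρ = λ/μ = 2.2/5.9 = 0.3729
For M/M/1: Lq = λ²/(μ(μ-λ))
Lq = 4.84/(5.9 × 3.70)
Lq = 0.2217 tickets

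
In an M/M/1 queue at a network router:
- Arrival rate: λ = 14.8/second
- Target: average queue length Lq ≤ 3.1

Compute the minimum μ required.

For M/M/1: Lq = λ²/(μ(μ-λ))
Need Lq ≤ 3.1, i.e. μ(μ-λ) ≥ λ²/3.1
μ² - 14.8μ - 219.04/3.1 ≥ 0  →  μ² - 14.8μ - 70.658065 ≥ 0
Quadratic formula (positive root): μ = [λ + √(λ² + 4×70.658065)]/2
Discriminant: 219.04 + 4×70.658065 = 501.6723, √501.6723 = 22.3980
μ ≥ (14.8 + 22.3980)/2 = 18.5990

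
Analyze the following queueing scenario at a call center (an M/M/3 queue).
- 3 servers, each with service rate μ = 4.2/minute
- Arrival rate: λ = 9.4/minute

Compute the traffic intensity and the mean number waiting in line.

Traffic intensity: ρ = λ/(cμ) = 9.4/(3×4.2) = 0.7460
Since ρ = 0.7460 < 1, system is stable.
Offered load a = λ/μ = cρ = 9.4/4.2 = 2.2381
P₀ = [ Σₙ₌₀^2 aⁿ/n! + a^3/(3!(1-ρ)) ]⁻¹
Σ = a^0/0! + a^1/1! + a^2/2! = 1.0000 + 2.2381 + 2.5045 = 5.7426
a^3/(3!(1-ρ)) = 11.2108/(6 × 0.253968) = 7.3571
P₀ = 1/(5.7426 + 7.3571) = 0.07634
Lq = P₀·a^3·ρ / (3!(1-ρ)²) = 0.076338 × 11.2108 × 0.74603 / (6 × 0.064500) = 1.6498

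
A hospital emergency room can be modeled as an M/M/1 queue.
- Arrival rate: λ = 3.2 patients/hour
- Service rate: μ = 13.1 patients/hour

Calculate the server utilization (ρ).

Server utilization: ρ = λ/μ
ρ = 3.2/13.1 = 0.2443
The server is busy 24.43% of the time.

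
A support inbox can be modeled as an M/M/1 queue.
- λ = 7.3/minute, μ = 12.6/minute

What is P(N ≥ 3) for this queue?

ρ = λ/μ = 7.3/12.6 = 0.5794
P(N ≥ n) = ρⁿ
P(N ≥ 3) = 0.5794^3
P(N ≥ 3) = 0.1945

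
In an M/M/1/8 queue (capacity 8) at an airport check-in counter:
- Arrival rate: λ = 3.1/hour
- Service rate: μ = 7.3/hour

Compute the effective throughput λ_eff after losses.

ρ = λ/μ = 3.1/7.3 = 0.424658
P₀ = (1-ρ)/(1-ρ^(K+1)) = (1-0.424658)/(1-0.424658^9) = 0.57534/0.99955 = 0.5756
P_K = P₀×ρ^K = 0.575601 × 0.424658^8 = 0.575601 × 0.00105758 = 0.0006087
λ_eff = λ(1-P_K) = 3.1 × (1 - 0.0006087) = 3.1 × 0.9994 = 3.0981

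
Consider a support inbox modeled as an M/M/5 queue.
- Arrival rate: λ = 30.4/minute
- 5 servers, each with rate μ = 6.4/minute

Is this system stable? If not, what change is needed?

Stability requires ρ = λ/(cμ) < 1
ρ = 30.4/(5 × 6.4) = 30.4/32.00 = 0.9500
Since 0.9500 < 1, the system is STABLE.
The servers are busy 95.00% of the time.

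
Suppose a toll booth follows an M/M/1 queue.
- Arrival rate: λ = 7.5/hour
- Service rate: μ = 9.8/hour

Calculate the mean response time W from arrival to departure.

First, compute utilization: ρ = λ/μ = 7.5/9.8 = 0.7653
For M/M/1: W = 1/(μ-λ)
W = 1/(9.8-7.5) = 1/2.30
W = 0.4348 hours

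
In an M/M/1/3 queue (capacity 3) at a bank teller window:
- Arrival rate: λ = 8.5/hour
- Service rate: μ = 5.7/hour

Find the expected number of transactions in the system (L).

ρ = λ/μ = 8.5/5.7 = 1.4912
P₀ = (1-ρ)/(1-ρ^(K+1)) = (1-1.4912)/(1-1.4912^4) = -0.4912/-3.9447 = 0.1245
P_K = P₀×ρ^K = 0.12452 × 1.4912^3 = 0.12452 × 3.3159 = 0.4129
L = ρ[1 - (K+1)ρ^K + Kρ^(K+1)] / [(1-ρ)(1-ρ^(K+1))]
L = 1.4912 × (1 - 4×3.3159 + 3×4.9447) / ((1 - 1.4912) × (1 - 4.9447)) = 1.9782 transactions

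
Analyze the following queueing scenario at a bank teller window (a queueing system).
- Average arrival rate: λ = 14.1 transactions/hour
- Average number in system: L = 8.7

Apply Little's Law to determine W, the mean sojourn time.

Little's Law: L = λW, so W = L/λ
W = 8.7/14.1 = 0.6170 hours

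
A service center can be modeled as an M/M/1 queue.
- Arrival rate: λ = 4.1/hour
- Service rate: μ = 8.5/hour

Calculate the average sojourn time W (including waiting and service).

First, compute utilization: ρ = λ/μ = 4.1/8.5 = 0.4824
For M/M/1: W = 1/(μ-λ)
W = 1/(8.5-4.1) = 1/4.40
W = 0.2273 hours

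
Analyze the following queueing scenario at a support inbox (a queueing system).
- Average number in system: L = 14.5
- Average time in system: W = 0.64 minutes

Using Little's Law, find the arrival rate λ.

Little's Law: L = λW, so λ = L/W
λ = 14.5/0.64 = 22.6562 emails/minute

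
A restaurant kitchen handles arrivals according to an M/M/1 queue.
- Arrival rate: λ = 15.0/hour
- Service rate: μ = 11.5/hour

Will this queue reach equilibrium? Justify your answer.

Stability requires ρ = λ/(cμ) < 1
ρ = 15.0/(1 × 11.5) = 15.0/11.50 = 1.3043
Since 1.3043 ≥ 1, the system is UNSTABLE.
Queue grows without bound. Need μ > λ = 15.0.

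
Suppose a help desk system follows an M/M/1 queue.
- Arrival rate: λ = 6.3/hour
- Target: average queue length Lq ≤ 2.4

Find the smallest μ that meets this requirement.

For M/M/1: Lq = λ²/(μ(μ-λ))
Need Lq ≤ 2.4, i.e. μ(μ-λ) ≥ λ²/2.4
μ² - 6.3μ - 39.69/2.4 ≥ 0  →  μ² - 6.3μ - 16.5375 ≥ 0
Quadratic formula (positive root): μ = [λ + √(λ² + 4×16.5375)]/2
Discriminant: 39.69 + 4×16.5375 = 105.8400, √105.8400 = 10.28786
μ ≥ (6.3 + 10.28786)/2 = 8.2939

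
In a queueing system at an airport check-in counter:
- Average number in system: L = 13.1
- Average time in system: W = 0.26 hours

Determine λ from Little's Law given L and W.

Little's Law: L = λW, so λ = L/W
λ = 13.1/0.26 = 50.3846 passengers/hour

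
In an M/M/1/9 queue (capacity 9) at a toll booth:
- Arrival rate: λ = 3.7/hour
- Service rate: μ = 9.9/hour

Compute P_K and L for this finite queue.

ρ = λ/μ = 3.7/9.9 = 0.373737
P₀ = (1-ρ)/(1-ρ^(K+1)) = (1-0.373737)/(1-0.373737^10) = 0.62626/0.99995 = 0.6263
P_K = P₀×ρ^K = 0.62630 × 0.373737^9 = 0.62630 × 0.00014226 = 0.00008910
Blocking probability P_9 = 0.00008910 (0.008910%)
L = ρ[1 - (K+1)ρ^K + Kρ^(K+1)] / [(1-ρ)(1-ρ^(K+1))]
L = 0.373737 × (1 - 10×0.0001423 + 9×0.00005317) / ((1 - 0.373737) × (1 - 0.00005317)) = 0.5962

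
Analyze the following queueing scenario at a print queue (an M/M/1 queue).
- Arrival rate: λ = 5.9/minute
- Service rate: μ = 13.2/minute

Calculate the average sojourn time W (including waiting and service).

First, compute utilization: ρ = λ/μ = 5.9/13.2 = 0.4470
For M/M/1: W = 1/(μ-λ)
W = 1/(13.2-5.9) = 1/7.30
W = 0.1370 minutes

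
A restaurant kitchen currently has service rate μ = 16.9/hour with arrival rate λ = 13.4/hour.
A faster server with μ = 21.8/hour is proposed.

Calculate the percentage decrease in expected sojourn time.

System 1: ρ₁ = 13.4/16.9 = 0.7929, W₁ = 1/(16.9-13.4) = 0.28571
System 2: ρ₂ = 13.4/21.8 = 0.6147, W₂ = 1/(21.8-13.4) = 0.11905
Improvement: (W₁-W₂)/W₁ = (0.28571-0.11905)/0.28571 = 58.33%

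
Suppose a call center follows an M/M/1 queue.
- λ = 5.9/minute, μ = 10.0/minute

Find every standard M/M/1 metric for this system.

Step 1: ρ = λ/μ = 5.9/10.0 = 0.5900
Step 2: L = λ/(μ-λ) = 5.9/4.10 = 1.4390
Step 3: Lq = λ²/(μ(μ-λ)) = 34.81/(10.0×4.10) = 0.8490
Step 4: W = 1/(μ-λ) = 1/4.10 = 0.2439
Step 5: Wq = λ/(μ(μ-λ)) = 5.9/(10.0×4.10) = 0.1439
Step 6: P(0) = 1-ρ = 0.4100
Verify: L = λW = 5.9×0.2439 = 1.4390 ✔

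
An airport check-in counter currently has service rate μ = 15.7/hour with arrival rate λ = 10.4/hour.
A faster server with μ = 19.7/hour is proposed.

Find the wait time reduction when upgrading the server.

System 1: ρ₁ = 10.4/15.7 = 0.6624, W₁ = 1/(15.7-10.4) = 0.18868
System 2: ρ₂ = 10.4/19.7 = 0.5279, W₂ = 1/(19.7-10.4) = 0.10753
Improvement: (W₁-W₂)/W₁ = (0.18868-0.10753)/0.18868 = 43.01%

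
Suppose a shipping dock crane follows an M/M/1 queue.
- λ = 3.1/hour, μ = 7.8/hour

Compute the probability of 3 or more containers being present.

ρ = λ/μ = 3.1/7.8 = 0.39744
P(N ≥ n) = ρⁿ
P(N ≥ 3) = 0.39744^3
P(N ≥ 3) = 0.06278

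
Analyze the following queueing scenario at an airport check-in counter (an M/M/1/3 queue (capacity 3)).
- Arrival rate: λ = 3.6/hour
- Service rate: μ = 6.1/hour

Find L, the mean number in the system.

ρ = λ/μ = 3.6/6.1 = 0.59016
P₀ = (1-ρ)/(1-ρ^(K+1)) = (1-0.59016)/(1-0.59016^4) = 0.4098/0.8787 = 0.4664
P_K = P₀×ρ^K = 0.46642 × 0.59016^3 = 0.46642 × 0.20555 = 0.09587
L = ρ[1 - (K+1)ρ^K + Kρ^(K+1)] / [(1-ρ)(1-ρ^(K+1))]
L = 0.59016 × (1 - 4×0.20555 + 3×0.12131) / ((1 - 0.59016) × (1 - 0.12131)) = 0.8878 passengers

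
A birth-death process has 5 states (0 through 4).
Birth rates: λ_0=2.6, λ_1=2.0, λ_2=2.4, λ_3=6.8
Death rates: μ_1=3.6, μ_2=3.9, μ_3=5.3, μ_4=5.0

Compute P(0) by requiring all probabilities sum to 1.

Ratios P(n)/P(0) = (λ₀···λₙ₋₁)/(μ₁···μₙ):
P(1)/P(0) = (2.6)/(3.6) = 0.7222
P(2)/P(0) = (2.6×2.0)/(3.6×3.9) = 0.3704
P(3)/P(0) = (2.6×2.0×2.4)/(3.6×3.9×5.3) = 0.1677
P(4)/P(0) = (2.6×2.0×2.4×6.8)/(3.6×3.9×5.3×5.0) = 0.2281

Normalization: ∑ P(n) = 1
P(0) × (1.0000 + 0.7222 + 0.3704 + 0.1677 + 0.2281) = 1
P(0) × 2.4884 = 1
P(0) = 1/2.4884 = 0.4019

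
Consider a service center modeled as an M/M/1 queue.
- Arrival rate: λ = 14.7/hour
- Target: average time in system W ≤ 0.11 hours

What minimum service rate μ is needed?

For M/M/1: W = 1/(μ-λ)
Need W ≤ 0.11, so 1/(μ-λ) ≤ 0.11
μ - λ ≥ 1/0.11 = 9.0909
μ ≥ 14.7 + 9.0909 = 23.7909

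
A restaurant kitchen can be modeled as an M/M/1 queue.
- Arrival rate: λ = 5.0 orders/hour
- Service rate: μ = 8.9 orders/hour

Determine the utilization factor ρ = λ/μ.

Server utilization: ρ = λ/μ
ρ = 5.0/8.9 = 0.5618
The server is busy 56.18% of the time.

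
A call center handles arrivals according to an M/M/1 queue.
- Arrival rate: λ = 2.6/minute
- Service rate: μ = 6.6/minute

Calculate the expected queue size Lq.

ρ = λ/μ = 2.6/6.6 = 0.3939
For M/M/1: Lq = λ²/(μ(μ-λ))
Lq = 6.76/(6.6 × 4.00)
Lq = 0.2561 calls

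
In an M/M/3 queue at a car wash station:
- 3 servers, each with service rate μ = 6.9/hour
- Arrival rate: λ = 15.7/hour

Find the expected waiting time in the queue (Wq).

Traffic intensity: ρ = λ/(cμ) = 15.7/(3×6.9) = 0.7585
Since ρ = 0.7585 < 1, system is stable.
Offered load a = λ/μ = cρ = 15.7/6.9 = 2.2754
P₀ = [ Σₙ₌₀^2 aⁿ/n! + a^3/(3!(1-ρ)) ]⁻¹
Σ = a^0/0! + a^1/1! + a^2/2! = 1.0000 + 2.2754 + 2.5886 = 5.8640
a^3/(3!(1-ρ)) = 11.7802/(6 × 0.241546) = 8.1283
P₀ = 1/(5.8640 + 8.1283) = 0.07147
Lq = P₀·a^3·ρ / (3!(1-ρ)²) = 0.071468 × 11.7802 × 0.75845 / (6 × 0.058344) = 1.8241
Wq = Lq/λ = 1.8241/15.7 = 0.1162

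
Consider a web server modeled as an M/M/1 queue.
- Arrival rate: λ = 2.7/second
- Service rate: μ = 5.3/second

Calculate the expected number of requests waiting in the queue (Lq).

ρ = λ/μ = 2.7/5.3 = 0.5094
For M/M/1: Lq = λ²/(μ(μ-λ))
Lq = 7.29/(5.3 × 2.60)
Lq = 0.5290 requests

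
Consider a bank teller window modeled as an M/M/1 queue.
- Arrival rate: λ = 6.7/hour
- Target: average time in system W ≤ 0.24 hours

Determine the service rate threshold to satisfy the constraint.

For M/M/1: W = 1/(μ-λ)
Need W ≤ 0.24, so 1/(μ-λ) ≤ 0.24
μ - λ ≥ 1/0.24 = 4.1667
μ ≥ 6.7 + 4.1667 = 10.8667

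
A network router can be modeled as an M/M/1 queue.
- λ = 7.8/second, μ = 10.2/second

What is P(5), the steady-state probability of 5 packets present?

ρ = λ/μ = 7.8/10.2 = 0.7647
P(n) = (1-ρ)ρⁿ
P(5) = (1-0.7647) × 0.7647^5
P(5) = 0.2353 × 0.2615
P(5) = 0.06153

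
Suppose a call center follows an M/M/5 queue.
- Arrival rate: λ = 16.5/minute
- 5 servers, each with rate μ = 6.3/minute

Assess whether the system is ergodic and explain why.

Stability requires ρ = λ/(cμ) < 1
ρ = 16.5/(5 × 6.3) = 16.5/31.50 = 0.5238
Since 0.5238 < 1, the system is STABLE.
The servers are busy 52.38% of the time.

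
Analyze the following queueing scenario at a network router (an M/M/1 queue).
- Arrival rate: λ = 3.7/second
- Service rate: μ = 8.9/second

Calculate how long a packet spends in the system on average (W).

First, compute utilization: ρ = λ/μ = 3.7/8.9 = 0.4157
For M/M/1: W = 1/(μ-λ)
W = 1/(8.9-3.7) = 1/5.20
W = 0.1923 seconds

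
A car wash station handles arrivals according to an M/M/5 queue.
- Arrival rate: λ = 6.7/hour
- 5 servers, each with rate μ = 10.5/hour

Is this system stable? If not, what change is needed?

Stability requires ρ = λ/(cμ) < 1
ρ = 6.7/(5 × 10.5) = 6.7/52.50 = 0.1276
Since 0.1276 < 1, the system is STABLE.
The servers are busy 12.76% of the time.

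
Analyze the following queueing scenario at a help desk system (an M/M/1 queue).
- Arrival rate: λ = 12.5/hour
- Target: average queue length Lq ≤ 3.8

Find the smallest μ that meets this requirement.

For M/M/1: Lq = λ²/(μ(μ-λ))
Need Lq ≤ 3.8, i.e. μ(μ-λ) ≥ λ²/3.8
μ² - 12.5μ - 156.25/3.8 ≥ 0  →  μ² - 12.5μ - 41.11842 ≥ 0
Quadratic formula (positive root): μ = [λ + √(λ² + 4×41.11842)]/2
Discriminant: 156.25 + 4×41.11842 = 320.7237, √320.7237 = 17.9088
μ ≥ (12.5 + 17.9088)/2 = 15.2044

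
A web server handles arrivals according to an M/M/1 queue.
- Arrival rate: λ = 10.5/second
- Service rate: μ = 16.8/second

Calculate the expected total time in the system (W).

First, compute utilization: ρ = λ/μ = 10.5/16.8 = 0.6250
For M/M/1: W = 1/(μ-λ)
W = 1/(16.8-10.5) = 1/6.30
W = 0.1587 seconds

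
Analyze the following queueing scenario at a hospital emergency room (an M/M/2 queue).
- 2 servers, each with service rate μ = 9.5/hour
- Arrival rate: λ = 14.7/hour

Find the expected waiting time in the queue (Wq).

Traffic intensity: ρ = λ/(cμ) = 14.7/(2×9.5) = 0.7737
Since ρ = 0.7737 < 1, system is stable.
Offered load a = λ/μ = cρ = 14.7/9.5 = 1.5474
P₀ = [ Σₙ₌₀^1 aⁿ/n! + a^2/(2!(1-ρ)) ]⁻¹
Σ = a^0/0! + a^1/1! = 1.0000 + 1.5474 = 2.5474
a^2/(2!(1-ρ)) = 2.39435/(2 × 0.226316) = 5.2898
P₀ = 1/(2.5474 + 5.2898) = 0.1276
Lq = P₀·a^2·ρ / (2!(1-ρ)²) = 0.1276 × 2.3943 × 0.7737 / (2 × 0.05122) = 2.3074
Wq = Lq/λ = 2.3074/14.7 = 0.1570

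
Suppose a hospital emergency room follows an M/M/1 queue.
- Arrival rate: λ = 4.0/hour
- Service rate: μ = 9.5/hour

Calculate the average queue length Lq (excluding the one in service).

ρ = λ/μ = 4.0/9.5 = 0.4211
For M/M/1: Lq = λ²/(μ(μ-λ))
Lq = 16.00/(9.5 × 5.50)
Lq = 0.3062 patients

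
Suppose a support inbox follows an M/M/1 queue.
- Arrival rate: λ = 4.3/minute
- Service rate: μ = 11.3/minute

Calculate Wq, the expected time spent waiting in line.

First, compute utilization: ρ = λ/μ = 4.3/11.3 = 0.3805
For M/M/1: Wq = λ/(μ(μ-λ))
Wq = 4.3/(11.3 × (11.3-4.3))
Wq = 4.3/(11.3 × 7.00)
Wq = 0.05436 minutes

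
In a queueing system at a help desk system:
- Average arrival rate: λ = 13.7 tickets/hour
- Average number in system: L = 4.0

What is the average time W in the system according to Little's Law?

Little's Law: L = λW, so W = L/λ
W = 4.0/13.7 = 0.2920 hours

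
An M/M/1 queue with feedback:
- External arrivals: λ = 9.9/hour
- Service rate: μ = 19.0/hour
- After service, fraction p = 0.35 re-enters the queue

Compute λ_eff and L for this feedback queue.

Effective arrival rate: λ_eff = λ/(1-p) = 9.9/(1-0.35) = 9.9/0.65 = 15.2308
ρ = λ_eff/μ = 15.2308/19.0 = 0.80162
L = ρ/(1-ρ) = 0.80162/(1-0.80162) = 4.0408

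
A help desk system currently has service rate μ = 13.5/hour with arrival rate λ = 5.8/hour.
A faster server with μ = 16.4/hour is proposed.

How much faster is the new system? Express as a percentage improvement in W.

System 1: ρ₁ = 5.8/13.5 = 0.4296, W₁ = 1/(13.5-5.8) = 0.12987
System 2: ρ₂ = 5.8/16.4 = 0.3537, W₂ = 1/(16.4-5.8) = 0.094340
Improvement: (W₁-W₂)/W₁ = (0.12987-0.094340)/0.12987 = 27.36%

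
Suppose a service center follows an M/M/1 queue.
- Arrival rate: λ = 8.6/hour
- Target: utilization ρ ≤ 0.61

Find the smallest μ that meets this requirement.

ρ = λ/μ, so μ = λ/ρ
μ ≥ 8.6/0.61 = 14.0984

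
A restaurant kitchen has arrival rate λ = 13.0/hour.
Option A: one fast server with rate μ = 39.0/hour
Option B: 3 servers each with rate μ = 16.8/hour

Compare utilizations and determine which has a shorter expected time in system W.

Option A: single server μ = 39.0 (M/M/1)
  ρ_A = 13.0/39.0 = 0.3333
  W_A = 1/(μ-λ) = 1/(39.0-13.0) = 1/26.00 = 0.03846

Option B: 3 servers μ = 16.8 (M/M/3)
  ρ_B = λ/(cμ) = 13.0/(3×16.8) = 0.2579
  Offered load a = λ/μ = cρ = 13.0/16.8 = 0.7738
  P₀ = [ Σₙ₌₀^2 aⁿ/n! + a^3/(3!(1-ρ)) ]⁻¹
  Σ = a^0/0! + a^1/1! + a^2/2! = 1.0000 + 0.7738 + 0.2994 = 2.0732
  a^3/(3!(1-ρ)) = 0.4633/(6 × 0.7421) = 0.1041
  P₀ = 1/(2.0732 + 0.1041) = 0.4593
  Lq = P₀·a^3·ρ / (3!(1-ρ)²) = 0.4593 × 0.4633 × 0.2579 / (6 × 0.5507) = 0.01661
  Wq_B = Lq/λ = 0.01661/13.0 = 0.001278
  W_B = Wq_B + 1/μ = 0.001278 + 0.05952 = 0.06080

Since W_A = 0.03846 < W_B = 0.06080, Option A (single fast server) has the shorter time in system.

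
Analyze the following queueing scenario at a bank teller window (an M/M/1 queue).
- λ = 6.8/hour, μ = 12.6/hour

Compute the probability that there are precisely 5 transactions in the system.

ρ = λ/μ = 6.8/12.6 = 0.53968
P(n) = (1-ρ)ρⁿ
P(5) = (1-0.53968) × 0.53968^5
P(5) = 0.4603 × 0.04578
P(5) = 0.02107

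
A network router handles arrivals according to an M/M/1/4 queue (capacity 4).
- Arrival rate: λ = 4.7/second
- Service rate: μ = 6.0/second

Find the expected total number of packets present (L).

ρ = λ/μ = 4.7/6.0 = 0.78333
P₀ = (1-ρ)/(1-ρ^(K+1)) = (1-0.78333)/(1-0.78333^5) = 0.2167/0.7051 = 0.3073
P_K = P₀×ρ^K = 0.3073 × 0.78333^4 = 0.3073 × 0.3765 = 0.1157
L = ρ[1 - (K+1)ρ^K + Kρ^(K+1)] / [(1-ρ)(1-ρ^(K+1))]
L = 0.78333 × (1 - 5×0.37651 + 4×0.29493) / ((1 - 0.78333) × (1 - 0.29493)) = 1.5238 packets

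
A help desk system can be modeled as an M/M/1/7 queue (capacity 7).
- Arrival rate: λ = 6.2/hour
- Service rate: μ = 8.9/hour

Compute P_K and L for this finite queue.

ρ = λ/μ = 6.2/8.9 = 0.69663
P₀ = (1-ρ)/(1-ρ^(K+1)) = (1-0.69663)/(1-0.69663^8) = 0.3034/0.9445 = 0.3212
P_K = P₀×ρ^K = 0.3212 × 0.69663^7 = 0.3212 × 0.07962 = 0.02557
Blocking probability P_7 = 0.02557 (2.56%)
L = ρ[1 - (K+1)ρ^K + Kρ^(K+1)] / [(1-ρ)(1-ρ^(K+1))]
L = 0.69663 × (1 - 8×0.079619 + 7×0.055465) / ((1 - 0.69663) × (1 - 0.055465)) = 1.8265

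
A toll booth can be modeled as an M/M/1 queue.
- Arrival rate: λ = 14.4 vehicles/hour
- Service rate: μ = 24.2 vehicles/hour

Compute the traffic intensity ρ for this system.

Server utilization: ρ = λ/μ
ρ = 14.4/24.2 = 0.5950
The server is busy 59.50% of the time.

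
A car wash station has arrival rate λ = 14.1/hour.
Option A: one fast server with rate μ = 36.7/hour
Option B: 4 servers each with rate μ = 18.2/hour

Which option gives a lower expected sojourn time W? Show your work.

Option A: single server μ = 36.7 (M/M/1)
  ρ_A = 14.1/36.7 = 0.3842
  W_A = 1/(μ-λ) = 1/(36.7-14.1) = 1/22.60 = 0.04425

Option B: 4 servers μ = 18.2 (M/M/4)
  ρ_B = λ/(cμ) = 14.1/(4×18.2) = 0.1937
  Offered load a = λ/μ = cρ = 14.1/18.2 = 0.7747
  P₀ = [ Σₙ₌₀^3 aⁿ/n! + a^4/(4!(1-ρ)) ]⁻¹
  Σ = a^0/0! + a^1/1! + a^2/2! + a^3/3! = 1.0000 + 0.7747 + 0.3001 + 0.07750 = 2.1523
  a^4/(4!(1-ρ)) = 0.36024/(24 × 0.80632) = 0.01862
  P₀ = 1/(2.1523 + 0.01862) = 0.4606
  Lq = P₀·a^4·ρ / (4!(1-ρ)²) = 0.4606 × 0.3602 × 0.1937 / (24 × 0.6501) = 0.002060
  Wq_B = Lq/λ = 0.0020597/14.1 = 0.00014608
  W_B = Wq_B + 1/μ = 0.00014608 + 0.054945 = 0.05509

Since W_A = 0.04425 < W_B = 0.05509, Option A (single fast server) has the shorter time in system.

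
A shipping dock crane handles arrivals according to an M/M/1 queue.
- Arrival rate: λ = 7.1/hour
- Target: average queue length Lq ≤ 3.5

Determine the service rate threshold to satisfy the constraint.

For M/M/1: Lq = λ²/(μ(μ-λ))
Need Lq ≤ 3.5, i.e. μ(μ-λ) ≥ λ²/3.5
μ² - 7.1μ - 50.41/3.5 ≥ 0  →  μ² - 7.1μ - 14.402857 ≥ 0
Quadratic formula (positive root): μ = [λ + √(λ² + 4×14.402857)]/2
Discriminant: 50.41 + 4×14.402857 = 108.02143, √108.02143 = 10.39334
μ ≥ (7.1 + 10.39334)/2 = 8.7467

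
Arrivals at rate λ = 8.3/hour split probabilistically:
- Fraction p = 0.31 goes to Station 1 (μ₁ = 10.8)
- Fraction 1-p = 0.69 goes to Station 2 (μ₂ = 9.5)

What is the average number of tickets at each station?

Effective rates: λ₁ = 8.3×0.31 = 2.573, λ₂ = 8.3×0.69 = 5.727
Station 1: ρ₁ = 2.573/10.8 = 0.238241, L₁ = ρ₁/(1-ρ₁) = 0.238241/(1-0.238241) = 0.3128
Station 2: ρ₂ = 5.727/9.5 = 0.60284, L₂ = ρ₂/(1-ρ₂) = 0.60284/(1-0.60284) = 1.5179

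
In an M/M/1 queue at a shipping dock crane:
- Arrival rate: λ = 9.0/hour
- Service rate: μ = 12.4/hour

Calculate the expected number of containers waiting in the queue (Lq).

ρ = λ/μ = 9.0/12.4 = 0.7258
For M/M/1: Lq = λ²/(μ(μ-λ))
Lq = 81.00/(12.4 × 3.40)
Lq = 1.9213 containers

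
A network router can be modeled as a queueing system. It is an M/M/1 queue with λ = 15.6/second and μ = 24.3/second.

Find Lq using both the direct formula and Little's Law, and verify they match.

Method 1 (direct): Lq = λ²/(μ(μ-λ)) = 243.36/(24.3 × 8.70) = 1.1511

Method 2 (Little's Law):
W = 1/(μ-λ) = 1/8.70 = 0.11494
Wq = W - 1/μ = 0.11494 - 0.041152 = 0.07379
Lq = λWq = 15.6 × 0.07379 = 1.1511 ✔ (matches Method 1)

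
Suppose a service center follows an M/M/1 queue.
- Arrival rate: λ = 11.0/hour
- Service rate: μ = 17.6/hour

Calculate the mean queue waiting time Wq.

First, compute utilization: ρ = λ/μ = 11.0/17.6 = 0.6250
For M/M/1: Wq = λ/(μ(μ-λ))
Wq = 11.0/(17.6 × (17.6-11.0))
Wq = 11.0/(17.6 × 6.60)
Wq = 0.09470 hours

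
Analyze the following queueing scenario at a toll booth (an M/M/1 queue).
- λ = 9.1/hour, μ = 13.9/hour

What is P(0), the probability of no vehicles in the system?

ρ = λ/μ = 9.1/13.9 = 0.6547
P(0) = 1 - ρ = 1 - 0.6547 = 0.3453
The server is idle 34.53% of the time.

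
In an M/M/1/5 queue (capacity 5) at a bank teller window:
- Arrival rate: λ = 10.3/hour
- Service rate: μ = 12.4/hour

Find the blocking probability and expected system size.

ρ = λ/μ = 10.3/12.4 = 0.83065
P₀ = (1-ρ)/(1-ρ^(K+1)) = (1-0.83065)/(1-0.83065^6) = 0.16935/0.67152 = 0.2522
P_K = P₀×ρ^K = 0.25219 × 0.83065^5 = 0.25219 × 0.39545 = 0.09973
Blocking probability P_5 = 0.09973 (9.97%)
L = ρ[1 - (K+1)ρ^K + Kρ^(K+1)] / [(1-ρ)(1-ρ^(K+1))]
L = 0.83065 × (1 - 6×0.395449 + 5×0.328480) / ((1 - 0.83065) × (1 - 0.328480)) = 1.9700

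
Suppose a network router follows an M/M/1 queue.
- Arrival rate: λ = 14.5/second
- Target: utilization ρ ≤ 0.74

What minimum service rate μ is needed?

ρ = λ/μ, so μ = λ/ρ
μ ≥ 14.5/0.74 = 19.5946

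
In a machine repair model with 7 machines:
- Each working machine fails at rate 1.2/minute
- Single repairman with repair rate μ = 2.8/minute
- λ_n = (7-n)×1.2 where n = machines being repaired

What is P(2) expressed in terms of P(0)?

P(2)/P(0) = ∏_{i=0}^{2-1} λ_i/μ_{i+1}
= (7-0)×1.2/2.8 × (7-1)×1.2/2.8
= 7.7143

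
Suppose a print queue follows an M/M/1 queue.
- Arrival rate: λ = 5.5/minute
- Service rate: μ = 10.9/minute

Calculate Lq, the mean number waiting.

ρ = λ/μ = 5.5/10.9 = 0.5046
For M/M/1: Lq = λ²/(μ(μ-λ))
Lq = 30.25/(10.9 × 5.40)
Lq = 0.5139 jobs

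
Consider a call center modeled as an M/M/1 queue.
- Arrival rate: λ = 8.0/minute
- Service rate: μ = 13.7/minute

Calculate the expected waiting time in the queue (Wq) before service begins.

First, compute utilization: ρ = λ/μ = 8.0/13.7 = 0.5839
For M/M/1: Wq = λ/(μ(μ-λ))
Wq = 8.0/(13.7 × (13.7-8.0))
Wq = 8.0/(13.7 × 5.70)
Wq = 0.1024 minutes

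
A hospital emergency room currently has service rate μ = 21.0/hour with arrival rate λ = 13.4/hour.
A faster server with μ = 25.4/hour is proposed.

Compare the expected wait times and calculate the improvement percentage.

System 1: ρ₁ = 13.4/21.0 = 0.6381, W₁ = 1/(21.0-13.4) = 0.13158
System 2: ρ₂ = 13.4/25.4 = 0.5276, W₂ = 1/(25.4-13.4) = 0.083333
Improvement: (W₁-W₂)/W₁ = (0.13158-0.083333)/0.13158 = 36.67%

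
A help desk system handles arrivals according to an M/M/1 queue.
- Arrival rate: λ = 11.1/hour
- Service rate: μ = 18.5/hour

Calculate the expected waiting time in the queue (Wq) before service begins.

First, compute utilization: ρ = λ/μ = 11.1/18.5 = 0.6000
For M/M/1: Wq = λ/(μ(μ-λ))
Wq = 11.1/(18.5 × (18.5-11.1))
Wq = 11.1/(18.5 × 7.40)
Wq = 0.08108 hours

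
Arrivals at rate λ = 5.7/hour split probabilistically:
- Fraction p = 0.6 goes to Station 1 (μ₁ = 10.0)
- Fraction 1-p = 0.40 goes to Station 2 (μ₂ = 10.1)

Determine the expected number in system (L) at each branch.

Effective rates: λ₁ = 5.7×0.6 = 3.42, λ₂ = 5.7×0.40 = 2.28
Station 1: ρ₁ = 3.42/10.0 = 0.3420, L₁ = ρ₁/(1-ρ₁) = 0.3420/(1-0.3420) = 0.5198
Station 2: ρ₂ = 2.28/10.1 = 0.22574, L₂ = ρ₂/(1-ρ₂) = 0.22574/(1-0.22574) = 0.2916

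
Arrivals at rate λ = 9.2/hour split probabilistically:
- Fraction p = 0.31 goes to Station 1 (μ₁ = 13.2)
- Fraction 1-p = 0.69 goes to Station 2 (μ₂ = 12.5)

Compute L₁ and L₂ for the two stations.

Effective rates: λ₁ = 9.2×0.31 = 2.852, λ₂ = 9.2×0.69 = 6.348
Station 1: ρ₁ = 2.852/13.2 = 0.21606, L₁ = ρ₁/(1-ρ₁) = 0.21606/(1-0.21606) = 0.2756
Station 2: ρ₂ = 6.348/12.5 = 0.50784, L₂ = ρ₂/(1-ρ₂) = 0.50784/(1-0.50784) = 1.0319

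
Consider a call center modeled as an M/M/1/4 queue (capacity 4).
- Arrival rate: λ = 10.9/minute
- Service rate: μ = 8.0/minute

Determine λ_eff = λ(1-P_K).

ρ = λ/μ = 10.9/8.0 = 1.3625
P₀ = (1-ρ)/(1-ρ^(K+1)) = (1-1.3625)/(1-1.3625^5) = -0.3625/-3.6955 = 0.09809
P_K = P₀×ρ^K = 0.09809 × 1.3625^4 = 0.09809 × 3.4462 = 0.3380
λ_eff = λ(1-P_K) = 10.9 × (1 - 0.33805) = 10.9 × 0.66195 = 7.2153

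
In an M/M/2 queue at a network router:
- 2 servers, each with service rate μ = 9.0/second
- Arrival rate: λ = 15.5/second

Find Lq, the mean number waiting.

Traffic intensity: ρ = λ/(cμ) = 15.5/(2×9.0) = 0.8611
Since ρ = 0.8611 < 1, system is stable.
Offered load a = λ/μ = cρ = 15.5/9.0 = 1.7222
P₀ = [ Σₙ₌₀^1 aⁿ/n! + a^2/(2!(1-ρ)) ]⁻¹
Σ = a^0/0! + a^1/1! = 1.0000 + 1.7222 = 2.7222
a^2/(2!(1-ρ)) = 2.96605/(2 × 0.138889) = 10.6778
P₀ = 1/(2.7222 + 10.6778) = 0.07463
Lq = P₀·a^2·ρ / (2!(1-ρ)²) = 0.0746269 × 2.96605 × 0.861111 / (2 × 0.0192901) = 4.9405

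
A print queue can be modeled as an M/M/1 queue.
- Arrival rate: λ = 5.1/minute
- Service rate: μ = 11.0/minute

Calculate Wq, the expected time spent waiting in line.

First, compute utilization: ρ = λ/μ = 5.1/11.0 = 0.4636
For M/M/1: Wq = λ/(μ(μ-λ))
Wq = 5.1/(11.0 × (11.0-5.1))
Wq = 5.1/(11.0 × 5.90)
Wq = 0.07858 minutes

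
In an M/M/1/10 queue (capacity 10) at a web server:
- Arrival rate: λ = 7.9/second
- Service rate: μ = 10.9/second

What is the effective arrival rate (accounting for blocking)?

ρ = λ/μ = 7.9/10.9 = 0.724771
P₀ = (1-ρ)/(1-ρ^(K+1)) = (1-0.724771)/(1-0.724771^11) = 0.2752/0.9710 = 0.2834
P_K = P₀×ρ^K = 0.2834 × 0.724771^10 = 0.2834 × 0.04000 = 0.01134
λ_eff = λ(1-P_K) = 7.9 × (1 - 0.01134) = 7.9 × 0.98866 = 7.8104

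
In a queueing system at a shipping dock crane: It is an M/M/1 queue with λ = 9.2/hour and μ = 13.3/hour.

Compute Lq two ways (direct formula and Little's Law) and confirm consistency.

Method 1 (direct): Lq = λ²/(μ(μ-λ)) = 84.64/(13.3 × 4.10) = 1.5522

Method 2 (Little's Law):
W = 1/(μ-λ) = 1/4.10 = 0.243902
Wq = W - 1/μ = 0.243902 - 0.0751880 = 0.168714
Lq = λWq = 9.2 × 0.168714 = 1.5522 ✔ (matches Method 1)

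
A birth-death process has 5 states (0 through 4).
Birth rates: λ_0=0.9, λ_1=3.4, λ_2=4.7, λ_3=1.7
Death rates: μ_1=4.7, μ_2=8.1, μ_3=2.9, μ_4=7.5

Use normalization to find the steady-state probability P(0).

Ratios P(n)/P(0) = (λ₀···λₙ₋₁)/(μ₁···μₙ):
P(1)/P(0) = (0.9)/(4.7) = 0.1915
P(2)/P(0) = (0.9×3.4)/(4.7×8.1) = 0.08038
P(3)/P(0) = (0.9×3.4×4.7)/(4.7×8.1×2.9) = 0.1303
P(4)/P(0) = (0.9×3.4×4.7×1.7)/(4.7×8.1×2.9×7.5) = 0.02953

Normalization: ∑ P(n) = 1
P(0) × (1.0000 + 0.1915 + 0.08038 + 0.1303 + 0.02953) = 1
P(0) × 1.4317 = 1
P(0) = 1/1.4317 = 0.6985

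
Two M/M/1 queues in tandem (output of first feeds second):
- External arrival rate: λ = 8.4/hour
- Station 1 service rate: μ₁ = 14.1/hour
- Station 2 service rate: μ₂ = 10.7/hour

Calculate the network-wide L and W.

By Jackson's theorem, each station behaves as independent M/M/1.
Station 1: ρ₁ = 8.4/14.1 = 0.5957, L₁ = ρ₁/(1-ρ₁) = λ/(μ₁-λ) = 8.4/5.70 = 1.4737
Station 2: ρ₂ = 8.4/10.7 = 0.7850, L₂ = ρ₂/(1-ρ₂) = λ/(μ₂-λ) = 8.4/2.30 = 3.6522
Total: L = L₁ + L₂ = 1.4737 + 3.6522 = 5.1259
W = L/λ = 5.1259/8.4 = 0.6102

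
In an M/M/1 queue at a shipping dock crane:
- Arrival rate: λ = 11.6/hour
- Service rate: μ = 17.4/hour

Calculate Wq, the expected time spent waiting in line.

First, compute utilization: ρ = λ/μ = 11.6/17.4 = 0.6667
For M/M/1: Wq = λ/(μ(μ-λ))
Wq = 11.6/(17.4 × (17.4-11.6))
Wq = 11.6/(17.4 × 5.80)
Wq = 0.1149 hours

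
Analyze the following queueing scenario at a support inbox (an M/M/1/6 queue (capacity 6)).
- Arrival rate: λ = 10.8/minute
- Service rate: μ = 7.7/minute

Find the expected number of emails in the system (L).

ρ = λ/μ = 10.8/7.7 = 1.4026
P₀ = (1-ρ)/(1-ρ^(K+1)) = (1-1.4026)/(1-1.4026^7) = -0.4026/-9.6792 = 0.04159
P_K = P₀×ρ^K = 0.04159 × 1.4026^6 = 0.04159 × 7.6138 = 0.3167
L = ρ[1 - (K+1)ρ^K + Kρ^(K+1)] / [(1-ρ)(1-ρ^(K+1))]
L = 1.4026 × (1 - 7×7.613827 + 6×10.67915) / ((1 - 1.4026) × (1 - 10.67915)) = 4.2393 emails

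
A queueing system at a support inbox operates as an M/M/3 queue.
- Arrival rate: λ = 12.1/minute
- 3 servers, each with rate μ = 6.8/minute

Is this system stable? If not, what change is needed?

Stability requires ρ = λ/(cμ) < 1
ρ = 12.1/(3 × 6.8) = 12.1/20.40 = 0.5931
Since 0.5931 < 1, the system is STABLE.
The servers are busy 59.31% of the time.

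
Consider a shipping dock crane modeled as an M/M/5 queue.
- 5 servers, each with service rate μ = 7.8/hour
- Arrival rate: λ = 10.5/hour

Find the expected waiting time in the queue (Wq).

Traffic intensity: ρ = λ/(cμ) = 10.5/(5×7.8) = 0.2692
Since ρ = 0.2692 < 1, system is stable.
Offered load a = λ/μ = cρ = 10.5/7.8 = 1.3462
P₀ = [ Σₙ₌₀^4 aⁿ/n! + a^5/(5!(1-ρ)) ]⁻¹
Σ = a^0/0! + a^1/1! + a^2/2! + a^3/3! + a^4/4! = 1.00000 + 1.34615 + 0.906065 + 0.406568 + 0.136826 = 3.7956
a^5/(5!(1-ρ)) = 4.4205/(120 × 0.7308) = 0.05041
P₀ = 1/(3.7956 + 0.05041) = 0.2600
Lq = P₀·a^5·ρ / (5!(1-ρ)²) = 0.26001 × 4.4205 × 0.26923 / (120 × 0.53402) = 0.004829
Wq = Lq/λ = 0.004829/10.5 = 0.0004599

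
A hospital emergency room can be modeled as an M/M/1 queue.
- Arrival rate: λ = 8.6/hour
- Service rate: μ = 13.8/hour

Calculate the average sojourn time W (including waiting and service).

First, compute utilization: ρ = λ/μ = 8.6/13.8 = 0.6232
For M/M/1: W = 1/(μ-λ)
W = 1/(13.8-8.6) = 1/5.20
W = 0.1923 hours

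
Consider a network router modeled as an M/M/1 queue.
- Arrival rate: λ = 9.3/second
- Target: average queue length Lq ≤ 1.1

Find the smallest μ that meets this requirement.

For M/M/1: Lq = λ²/(μ(μ-λ))
Need Lq ≤ 1.1, i.e. μ(μ-λ) ≥ λ²/1.1
μ² - 9.3μ - 86.49/1.1 ≥ 0  →  μ² - 9.3μ - 78.62727 ≥ 0
Quadratic formula (positive root): μ = [λ + √(λ² + 4×78.62727)]/2
Discriminant: 86.49 + 4×78.62727 = 400.9991, √400.9991 = 20.0250
μ ≥ (9.3 + 20.0250)/2 = 14.6625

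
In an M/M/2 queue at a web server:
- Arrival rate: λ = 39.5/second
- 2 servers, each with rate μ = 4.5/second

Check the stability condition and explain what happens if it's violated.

Stability requires ρ = λ/(cμ) < 1
ρ = 39.5/(2 × 4.5) = 39.5/9.00 = 4.3889
Since 4.3889 ≥ 1, the system is UNSTABLE.
Need c > λ/μ = 39.5/4.5 = 8.78.
Minimum servers needed: c = 9.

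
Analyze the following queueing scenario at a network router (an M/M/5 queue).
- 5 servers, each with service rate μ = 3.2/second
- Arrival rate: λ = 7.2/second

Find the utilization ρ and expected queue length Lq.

Traffic intensity: ρ = λ/(cμ) = 7.2/(5×3.2) = 0.4500
Since ρ = 0.4500 < 1, system is stable.
Offered load a = λ/μ = cρ = 7.2/3.2 = 2.2500
P₀ = [ Σₙ₌₀^4 aⁿ/n! + a^5/(5!(1-ρ)) ]⁻¹
Σ = a^0/0! + a^1/1! + a^2/2! + a^3/3! + a^4/4! = 1.00000 + 2.25000 + 2.53125 + 1.89844 + 1.06787 = 8.7476
a^5/(5!(1-ρ)) = 57.6650/(120 × 0.5500) = 0.8737
P₀ = 1/(8.7476 + 0.8737) = 0.1039
Lq = P₀·a^5·ρ / (5!(1-ρ)²) = 0.10394 × 57.6650 × 0.45000 / (120 × 0.30250) = 0.07430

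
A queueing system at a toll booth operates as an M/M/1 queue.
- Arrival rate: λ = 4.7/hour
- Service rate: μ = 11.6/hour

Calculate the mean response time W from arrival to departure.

First, compute utilization: ρ = λ/μ = 4.7/11.6 = 0.4052
For M/M/1: W = 1/(μ-λ)
W = 1/(11.6-4.7) = 1/6.90
W = 0.1449 hours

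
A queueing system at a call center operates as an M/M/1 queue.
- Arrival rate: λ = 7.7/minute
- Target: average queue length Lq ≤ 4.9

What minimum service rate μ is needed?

For M/M/1: Lq = λ²/(μ(μ-λ))
Need Lq ≤ 4.9, i.e. μ(μ-λ) ≥ λ²/4.9
μ² - 7.7μ - 59.29/4.9 ≥ 0  →  μ² - 7.7μ - 12.1000 ≥ 0
Quadratic formula (positive root): μ = [λ + √(λ² + 4×12.1000)]/2
Discriminant: 59.29 + 4×12.1000 = 107.6900, √107.6900 = 10.3774
μ ≥ (7.7 + 10.3774)/2 = 9.0387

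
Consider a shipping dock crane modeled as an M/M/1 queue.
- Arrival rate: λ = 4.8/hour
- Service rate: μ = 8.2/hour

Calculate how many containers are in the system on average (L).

ρ = λ/μ = 4.8/8.2 = 0.5854
For M/M/1: L = λ/(μ-λ)
L = 4.8/(8.2-4.8) = 4.8/3.40
L = 1.4118 containers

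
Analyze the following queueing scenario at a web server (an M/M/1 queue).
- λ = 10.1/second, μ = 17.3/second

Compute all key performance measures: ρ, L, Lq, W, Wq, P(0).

Step 1: ρ = λ/μ = 10.1/17.3 = 0.5838
Step 2: L = λ/(μ-λ) = 10.1/7.20 = 1.4028
Step 3: Lq = λ²/(μ(μ-λ)) = 102.01/(17.3×7.20) = 0.8190
Step 4: W = 1/(μ-λ) = 1/7.20 = 0.13889
Step 5: Wq = λ/(μ(μ-λ)) = 10.1/(17.3×7.20) = 0.08109
Step 6: P(0) = 1-ρ = 0.4162
Verify: L = λW = 10.1×0.13889 = 1.4028 ✔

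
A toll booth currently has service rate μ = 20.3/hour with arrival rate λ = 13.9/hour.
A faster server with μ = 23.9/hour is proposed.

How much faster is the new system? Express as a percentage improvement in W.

System 1: ρ₁ = 13.9/20.3 = 0.6847, W₁ = 1/(20.3-13.9) = 0.15625
System 2: ρ₂ = 13.9/23.9 = 0.5816, W₂ = 1/(23.9-13.9) = 0.10000
Improvement: (W₁-W₂)/W₁ = (0.15625-0.10000)/0.15625 = 36.00%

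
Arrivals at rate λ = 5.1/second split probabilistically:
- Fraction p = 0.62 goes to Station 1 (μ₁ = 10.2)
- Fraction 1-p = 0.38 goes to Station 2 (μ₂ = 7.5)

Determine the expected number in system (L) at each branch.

Effective rates: λ₁ = 5.1×0.62 = 3.162, λ₂ = 5.1×0.38 = 1.938
Station 1: ρ₁ = 3.162/10.2 = 0.3100, L₁ = ρ₁/(1-ρ₁) = 0.3100/(1-0.3100) = 0.4493
Station 2: ρ₂ = 1.938/7.5 = 0.2584, L₂ = ρ₂/(1-ρ₂) = 0.2584/(1-0.2584) = 0.3484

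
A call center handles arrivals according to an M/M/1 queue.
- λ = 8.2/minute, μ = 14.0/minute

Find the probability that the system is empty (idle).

ρ = λ/μ = 8.2/14.0 = 0.5857
P(0) = 1 - ρ = 1 - 0.5857 = 0.4143
The server is idle 41.43% of the time.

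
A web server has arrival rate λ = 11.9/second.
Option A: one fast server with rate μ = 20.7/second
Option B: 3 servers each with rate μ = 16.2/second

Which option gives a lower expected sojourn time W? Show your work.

Option A: single server μ = 20.7 (M/M/1)
  ρ_A = 11.9/20.7 = 0.5749
  W_A = 1/(μ-λ) = 1/(20.7-11.9) = 1/8.80 = 0.1136

Option B: 3 servers μ = 16.2 (M/M/3)
  ρ_B = λ/(cμ) = 11.9/(3×16.2) = 0.2449
  Offered load a = λ/μ = cρ = 11.9/16.2 = 0.7346
  P₀ = [ Σₙ₌₀^2 aⁿ/n! + a^3/(3!(1-ρ)) ]⁻¹
  Σ = a^0/0! + a^1/1! + a^2/2! = 1.0000 + 0.7346 + 0.2698 = 2.0044
  a^3/(3!(1-ρ)) = 0.39637/(6 × 0.75514) = 0.08748
  P₀ = 1/(2.0044 + 0.08748) = 0.4780
  Lq = P₀·a^3·ρ / (3!(1-ρ)²) = 0.4780 × 0.3964 × 0.2449 / (6 × 0.5702) = 0.01356
  Wq_B = Lq/λ = 0.0135602/11.9 = 0.001140
  W_B = Wq_B + 1/μ = 0.001140 + 0.06173 = 0.06287

Since W_B = 0.06287 < W_A = 0.1136, Option B (multiple servers) has the shorter time in system.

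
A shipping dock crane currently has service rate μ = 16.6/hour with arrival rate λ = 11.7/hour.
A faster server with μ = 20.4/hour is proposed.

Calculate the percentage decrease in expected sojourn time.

System 1: ρ₁ = 11.7/16.6 = 0.7048, W₁ = 1/(16.6-11.7) = 0.20408
System 2: ρ₂ = 11.7/20.4 = 0.5735, W₂ = 1/(20.4-11.7) = 0.11494
Improvement: (W₁-W₂)/W₁ = (0.20408-0.11494)/0.20408 = 43.68%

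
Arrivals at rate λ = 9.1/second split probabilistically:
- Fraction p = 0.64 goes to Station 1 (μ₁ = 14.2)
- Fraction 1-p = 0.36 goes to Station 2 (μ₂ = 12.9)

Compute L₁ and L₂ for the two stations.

Effective rates: λ₁ = 9.1×0.64 = 5.824, λ₂ = 9.1×0.36 = 3.276
Station 1: ρ₁ = 5.824/14.2 = 0.41014, L₁ = ρ₁/(1-ρ₁) = 0.41014/(1-0.41014) = 0.6953
Station 2: ρ₂ = 3.276/12.9 = 0.25395, L₂ = ρ₂/(1-ρ₂) = 0.25395/(1-0.25395) = 0.3404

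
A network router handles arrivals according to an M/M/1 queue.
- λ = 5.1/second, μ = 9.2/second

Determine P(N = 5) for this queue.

ρ = λ/μ = 5.1/9.2 = 0.55435
P(n) = (1-ρ)ρⁿ
P(5) = (1-0.55435) × 0.55435^5
P(5) = 0.4456 × 0.05235
P(5) = 0.02333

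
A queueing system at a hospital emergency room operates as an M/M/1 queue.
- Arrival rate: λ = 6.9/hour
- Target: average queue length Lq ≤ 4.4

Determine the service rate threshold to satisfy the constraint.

For M/M/1: Lq = λ²/(μ(μ-λ))
Need Lq ≤ 4.4, i.e. μ(μ-λ) ≥ λ²/4.4
μ² - 6.9μ - 47.61/4.4 ≥ 0  →  μ² - 6.9μ - 10.82045 ≥ 0
Quadratic formula (positive root): μ = [λ + √(λ² + 4×10.82045)]/2
Discriminant: 47.61 + 4×10.82045 = 90.8918, √90.8918 = 9.5337
μ ≥ (6.9 + 9.5337)/2 = 8.2169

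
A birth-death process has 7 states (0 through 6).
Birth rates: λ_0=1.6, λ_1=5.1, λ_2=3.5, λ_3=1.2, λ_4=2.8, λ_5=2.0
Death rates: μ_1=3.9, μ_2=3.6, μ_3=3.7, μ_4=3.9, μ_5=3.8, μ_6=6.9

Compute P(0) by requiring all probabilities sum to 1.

Ratios P(n)/P(0) = (λ₀···λₙ₋₁)/(μ₁···μₙ):
P(1)/P(0) = (1.6)/(3.9) = 0.4103
P(2)/P(0) = (1.6×5.1)/(3.9×3.6) = 0.5812
P(3)/P(0) = (1.6×5.1×3.5)/(3.9×3.6×3.7) = 0.5498
P(4)/P(0) = (1.6×5.1×3.5×1.2)/(3.9×3.6×3.7×3.9) = 0.1692
P(5)/P(0) = (1.6×5.1×3.5×1.2×2.8)/(3.9×3.6×3.7×3.9×3.8) = 0.1246
P(6)/P(0) = (1.6×5.1×3.5×1.2×2.8×2.0)/(3.9×3.6×3.7×3.9×3.8×6.9) = 0.03613

Normalization: ∑ P(n) = 1
P(0) × (1.0000 + 0.4103 + 0.5812 + 0.5498 + 0.1692 + 0.1246 + 0.03613) = 1
P(0) × 2.8712 = 1
P(0) = 1/2.8712 = 0.3483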